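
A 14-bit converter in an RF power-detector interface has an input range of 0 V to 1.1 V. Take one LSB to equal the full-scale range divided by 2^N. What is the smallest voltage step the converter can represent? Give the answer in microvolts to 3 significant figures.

Full-scale range = 1.1 V.
There are 2^14 = 16384 steps.
One LSB is 1.1 V / 16384 = 67.1 µV.

67.1 µV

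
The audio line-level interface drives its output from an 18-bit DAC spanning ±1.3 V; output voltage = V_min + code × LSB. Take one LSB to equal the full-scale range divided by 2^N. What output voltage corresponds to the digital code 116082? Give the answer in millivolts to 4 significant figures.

Range = 1.3 − (-1.3) = 2.6 V. LSB = 2.6 V / 2^18.
V_out = -1.3 + 116082 × (2.6/262144) V
      = -1.3 + 1.15133 = -0.148674 V.

-148.7 mV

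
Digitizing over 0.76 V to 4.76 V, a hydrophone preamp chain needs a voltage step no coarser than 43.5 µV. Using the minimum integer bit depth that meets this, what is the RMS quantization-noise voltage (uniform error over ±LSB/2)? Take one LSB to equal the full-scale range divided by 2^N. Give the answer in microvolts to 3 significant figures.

8.81 µV

Full-scale range = 4.76 V − (0.76 V) = 4 V.
Required number of levels: 4/43.5 µV = 91954; smallest N with 2^N ≥ that is 17.
LSB = 4 V ÷ 2^17 = 4/131072 V = 30.518 µV.
σ_q = LSB/√12 = 30.518 µV/3.4641 = 8.81 µV.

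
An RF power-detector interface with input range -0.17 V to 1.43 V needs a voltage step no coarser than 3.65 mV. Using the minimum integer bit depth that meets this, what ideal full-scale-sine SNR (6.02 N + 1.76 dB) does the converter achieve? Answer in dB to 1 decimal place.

Span: 1.43 V − (-0.17 V) = 1.6 V.
1.6 V / 3.65 mV = 438.4. Since 2^8 = 256 and 2^9 = 512, N = 9.
Ideal SNR at N = 9: 6.02·9 + 1.76 = 55.9 dB.

55.9 dB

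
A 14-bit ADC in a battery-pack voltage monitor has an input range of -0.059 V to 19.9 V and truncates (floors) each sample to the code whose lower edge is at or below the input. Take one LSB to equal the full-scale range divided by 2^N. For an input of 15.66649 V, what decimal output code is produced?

The full-scale span is 19.9 − (-0.059) = 19.959 V. LSB = 19.959 V / 2^14 ≈ 1.218 mV.
V_in − V_min = 15.66649 − (-0.059) = 15.72549 V.
Divide by LSB: 15.72549 × 16384/19.959 = 12908.7844.
Truncating gives code 12908.

12908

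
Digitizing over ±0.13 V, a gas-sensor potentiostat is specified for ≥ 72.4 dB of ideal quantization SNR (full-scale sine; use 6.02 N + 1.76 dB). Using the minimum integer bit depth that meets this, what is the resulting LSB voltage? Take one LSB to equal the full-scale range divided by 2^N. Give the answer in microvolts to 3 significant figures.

Span: 0.13 V − (-0.13 V) = 0.26 V.
6.02 N + 1.76 ≥ 72.4 gives N ≥ 11.734, so the minimum integer is 12.
Step size = 0.26/4096 V = 63.5 µV.

63.5 µV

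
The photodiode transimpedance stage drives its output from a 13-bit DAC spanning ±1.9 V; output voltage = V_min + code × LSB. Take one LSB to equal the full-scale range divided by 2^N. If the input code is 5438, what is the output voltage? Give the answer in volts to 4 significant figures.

0.6225 V

The full-scale span is 1.9 − (-1.9) = 3.8 V. LSB = 3.8 V / 2^13.
Output = V_min + (5438/8192) × range = -1.9 + 0.663818 × 3.8 V
      = -1.9 + 2.52251 = 0.622510 V.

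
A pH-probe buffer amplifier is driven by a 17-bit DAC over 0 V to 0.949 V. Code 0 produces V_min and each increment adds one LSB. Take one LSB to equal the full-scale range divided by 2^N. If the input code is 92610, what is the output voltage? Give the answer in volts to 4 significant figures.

0.6705 V

Full-scale range = 0.949 V. LSB = 0.949 V / 2^17.
Output = V_min + (92610/131072) × range = 0 + 0.706558 × 0.949 V
      = 0 V + 0.670524 V = 0.670524 V.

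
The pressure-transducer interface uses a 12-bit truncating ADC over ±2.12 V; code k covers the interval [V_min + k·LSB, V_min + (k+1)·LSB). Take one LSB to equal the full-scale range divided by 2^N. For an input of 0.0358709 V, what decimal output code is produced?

The full-scale span is 2.12 − (-2.12) = 4.24 V. LSB = 4.24 V / 2^12 ≈ 1.035 mV.
(V_in − V_min) × 2^12/range = (0.0358709 − (-2.12)) × 4096/4.24 = 2082.653.
Floor → code = 2082.

2082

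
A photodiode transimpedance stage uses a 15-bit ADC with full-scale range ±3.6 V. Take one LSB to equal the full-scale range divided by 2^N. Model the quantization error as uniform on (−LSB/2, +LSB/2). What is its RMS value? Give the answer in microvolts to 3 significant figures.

Full-scale range = 3.6 V − (-3.6 V) = 7.2 V.
LSB = 7.2 V / 2^15 = 219.73 µV.
For a uniform distribution on [−LSB/2, +LSB/2], V_rms = LSB/√12 = 219.73 µV/3.4641 = 63.4 µV.

63.4 µV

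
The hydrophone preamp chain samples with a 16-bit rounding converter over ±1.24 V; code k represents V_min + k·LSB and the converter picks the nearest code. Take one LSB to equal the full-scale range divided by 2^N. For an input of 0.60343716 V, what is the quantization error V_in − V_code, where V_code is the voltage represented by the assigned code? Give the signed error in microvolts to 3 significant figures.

Range = 1.24 − (-1.24) = 2.48 V. LSB = 2.48 V / 2^16 ≈ 37.84 µV.
(0.60343716 − (-1.24)) / LSB = 1.84343716 × 65536/2.48 = 48714.3136. Nearest integer: k = 48714.
Reconstructed level: -1.24 + 48714 × 2.48/65536 V = 0.60342529297 V.
V_in − V_code = 0.60343716 − (0.60342529297) = +11.9 µV.

+11.9 µV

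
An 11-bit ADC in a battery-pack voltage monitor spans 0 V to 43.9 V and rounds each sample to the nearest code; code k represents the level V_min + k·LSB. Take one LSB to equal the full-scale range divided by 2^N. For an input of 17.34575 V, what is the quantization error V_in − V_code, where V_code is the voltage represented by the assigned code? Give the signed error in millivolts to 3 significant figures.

+4.39 mV

Full-scale range = 43.9 V. LSB = 43.9 V / 2^11 ≈ 21.44 mV.
(17.34575 − (0)) / LSB = 17.34575 × 2048/43.9 = 809.2049. Nearest integer: k = 809.
Reconstructed level: 0 + 809 × 43.9/2048 V = 17.34135742 V.
Error = V_in − V_code = 17.34575 − (17.34135742) = +4.39 mV.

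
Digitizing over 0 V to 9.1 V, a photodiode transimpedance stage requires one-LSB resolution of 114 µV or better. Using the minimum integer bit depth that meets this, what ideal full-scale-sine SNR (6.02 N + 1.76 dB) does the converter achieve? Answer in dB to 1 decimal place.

104.1 dB

Range is 9.1 V.
Need 2^N ≥ 9.1 V / 114 µV = 79820 → N_min = 17.
6.02(17) + 1.76 = 104.10 dB.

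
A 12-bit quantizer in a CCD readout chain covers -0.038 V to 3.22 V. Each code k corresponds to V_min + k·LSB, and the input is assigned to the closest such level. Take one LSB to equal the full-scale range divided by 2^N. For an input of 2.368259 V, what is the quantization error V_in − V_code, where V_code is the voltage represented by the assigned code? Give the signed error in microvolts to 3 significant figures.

+143 µV

Full-scale range = 3.22 V − (-0.038 V) = 3.258 V. LSB = 3.258 V / 2^12 ≈ 0.7954 mV.
Position in LSBs: (2.368259 − (-0.038)) × 4096/3.258 = 3025.1801; rounding gives k = 3025.
Reconstructed level: -0.038 + 3025 × 3.258/4096 V = 2.368115723 V.
Error = V_in − V_code = 2.368259 − (2.368115723) = +143 µV.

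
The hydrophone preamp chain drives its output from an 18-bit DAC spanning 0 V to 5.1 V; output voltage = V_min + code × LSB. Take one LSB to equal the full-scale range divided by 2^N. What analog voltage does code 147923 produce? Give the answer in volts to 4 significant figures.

2.878 V

Range is 5.1 V. LSB = 5.1 V / 2^18.
Output = V_min + (147923/262144) × range = 0 + 0.564281 × 5.1 V
      = 0 + 2.87784 = 2.87784 V.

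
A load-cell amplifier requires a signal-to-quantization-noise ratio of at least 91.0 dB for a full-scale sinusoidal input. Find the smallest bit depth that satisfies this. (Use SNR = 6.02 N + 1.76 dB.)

Solving 6.02 N ≥ 91.0 − 1.76: N ≥ 14.824. Round up → N = 15.

15 bits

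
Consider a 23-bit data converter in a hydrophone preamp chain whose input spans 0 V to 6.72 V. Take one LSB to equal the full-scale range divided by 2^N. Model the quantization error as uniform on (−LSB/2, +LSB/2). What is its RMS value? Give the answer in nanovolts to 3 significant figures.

231 nV

Range is 6.72 V.
LSB = 6.72 V ÷ 2^23 = 6.72/8388608 V = 0.80109 µV.
σ_q = LSB/√12 = 0.80109 µV/3.4641 = 231 nV.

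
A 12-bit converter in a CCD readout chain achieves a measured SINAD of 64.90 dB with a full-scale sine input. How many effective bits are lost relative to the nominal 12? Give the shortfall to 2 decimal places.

Effective bits = (64.90 − 1.76)/6.02 = 10.4884.
Lost resolution: 12 − 10.4884 = 1.5116 bits.

1.51 bits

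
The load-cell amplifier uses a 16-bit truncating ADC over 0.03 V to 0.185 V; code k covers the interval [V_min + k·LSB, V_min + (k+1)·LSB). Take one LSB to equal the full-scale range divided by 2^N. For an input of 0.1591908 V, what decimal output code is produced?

54623

Range = 0.185 − (0.03) = 0.155 V. LSB = 0.155 V / 2^16 ≈ 2.365 µV.
(V_in − V_min) × 2^16/range = (0.1591908 − (0.03)) × 65536/0.155 = 54623.537.
Floor → code = 54623.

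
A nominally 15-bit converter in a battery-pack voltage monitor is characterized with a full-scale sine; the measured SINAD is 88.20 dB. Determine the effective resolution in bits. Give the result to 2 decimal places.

14.36 bits

(88.20 − 1.76) / 6.02 = 86.44/6.02 = 14.3588 effective bits.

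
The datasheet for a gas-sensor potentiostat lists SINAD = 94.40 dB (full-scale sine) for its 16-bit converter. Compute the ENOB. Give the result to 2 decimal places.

ENOB = (SINAD − 1.76) / 6.02 = (94.40 − 1.76) / 6.02 = 92.64 / 6.02 = 15.3887.

15.39 bits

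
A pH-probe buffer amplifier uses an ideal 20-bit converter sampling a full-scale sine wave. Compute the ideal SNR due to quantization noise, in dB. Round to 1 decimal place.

122.2 dB

SNR = 6.02·20 + 1.76 = 122.16 dB.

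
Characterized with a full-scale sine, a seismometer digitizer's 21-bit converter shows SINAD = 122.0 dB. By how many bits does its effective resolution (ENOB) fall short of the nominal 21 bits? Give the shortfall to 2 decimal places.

1.03 bits

Effective bits = (122.0 − 1.76)/6.02 = 19.9734.
Shortfall = 21 − 19.9734 = 1.0266 bits.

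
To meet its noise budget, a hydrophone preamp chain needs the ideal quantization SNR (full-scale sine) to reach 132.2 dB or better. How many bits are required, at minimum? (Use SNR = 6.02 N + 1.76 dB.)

Solving 6.02 N ≥ 132.2 − 1.76: N ≥ 21.668. Round up → N = 22.

22 bits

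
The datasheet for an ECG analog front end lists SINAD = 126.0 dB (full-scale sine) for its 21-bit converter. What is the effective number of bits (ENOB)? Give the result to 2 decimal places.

20.64 bits

ENOB = (SINAD − 1.76) / 6.02 = (126.0 − 1.76) / 6.02 = 124.24 / 6.02 = 20.6379.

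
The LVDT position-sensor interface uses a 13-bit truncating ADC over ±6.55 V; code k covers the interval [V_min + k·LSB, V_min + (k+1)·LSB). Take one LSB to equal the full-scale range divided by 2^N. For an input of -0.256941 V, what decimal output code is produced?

3935

Span: 6.55 V − (-6.55 V) = 13.1 V. LSB = 13.1 V / 2^13 ≈ 1.599 mV.
(V_in − V_min) × 2^13/range = (-0.256941 − (-6.55)) × 8192/13.1 = 3935.324.
Floor → code = 3935.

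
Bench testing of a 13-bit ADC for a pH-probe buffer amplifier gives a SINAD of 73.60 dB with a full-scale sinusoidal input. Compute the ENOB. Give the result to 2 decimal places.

ENOB = (73.60 − 1.76)/6.02 = 11.9336 bits.

11.93 bits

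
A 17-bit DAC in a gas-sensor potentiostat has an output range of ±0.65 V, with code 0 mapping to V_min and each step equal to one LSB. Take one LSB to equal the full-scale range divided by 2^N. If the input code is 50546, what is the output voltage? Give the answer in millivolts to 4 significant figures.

The full-scale span is 0.65 − (-0.65) = 1.3 V. LSB = 1.3 V / 2^17.
Output = V_min + (50546/131072) × range = -0.65 + 0.385635 × 1.3 V
      = -0.65 V + 0.501326 V = -0.148674 V.

-148.7 mV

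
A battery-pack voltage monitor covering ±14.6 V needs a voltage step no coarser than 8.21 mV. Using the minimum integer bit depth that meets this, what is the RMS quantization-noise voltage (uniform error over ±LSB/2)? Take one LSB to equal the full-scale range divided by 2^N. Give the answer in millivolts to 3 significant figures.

Range = 14.6 − (-14.6) = 29.2 V.
Levels needed ≥ 29.2/8.21 mV = 3557. 2^12 = 4096 suffices, so N_min = 12.
Step size = 29.2/4096 V = 7.1289 mV.
V_rms = LSB/√12 = 2.06 mV.

2.06 mV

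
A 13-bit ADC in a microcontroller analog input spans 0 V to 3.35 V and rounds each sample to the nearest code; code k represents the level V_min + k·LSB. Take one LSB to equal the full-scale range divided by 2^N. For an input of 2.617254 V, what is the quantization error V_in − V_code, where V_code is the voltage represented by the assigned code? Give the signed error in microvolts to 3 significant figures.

+66.5 µV

V_FS = 3.35 V. LSB = 3.35 V / 2^13 ≈ 408.9 µV.
Position in LSBs: (2.617254 − (0)) × 8192/3.35 = 6400.1626; rounding gives k = 6400.
V_code = 0 + (6400/8192) × 3.35 = 2.617187500 V.
e = 2.617254 − (2.617187500) = +66.5 µV.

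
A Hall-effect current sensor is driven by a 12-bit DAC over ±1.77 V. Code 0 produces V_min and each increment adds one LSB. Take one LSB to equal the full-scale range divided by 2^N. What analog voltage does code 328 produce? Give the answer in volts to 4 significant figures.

Span: 1.77 V − (-1.77 V) = 3.54 V. LSB = 3.54 V / 2^12.
V_out = V_min + code × LSB = -1.77 V + 328 × 3.54 V / 4096
      = -1.77 + 0.283477 = -1.48652 V.

-1.487 V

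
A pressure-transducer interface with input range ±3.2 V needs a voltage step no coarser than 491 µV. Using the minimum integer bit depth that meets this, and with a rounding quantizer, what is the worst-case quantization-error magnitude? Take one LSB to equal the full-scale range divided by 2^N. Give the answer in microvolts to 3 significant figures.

195 µV

Range = 3.2 − (-3.2) = 6.4 V.
Levels needed ≥ 6.4/491 µV = 13030. 2^14 = 16384 suffices, so N_min = 14.
LSB = 6.4 V / 2^14 = 390.63 µV.
|e|_max = LSB/2 = 195 µV.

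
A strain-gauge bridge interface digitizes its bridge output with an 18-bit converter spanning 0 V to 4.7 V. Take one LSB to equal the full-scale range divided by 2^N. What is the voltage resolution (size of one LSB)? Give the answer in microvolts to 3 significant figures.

17.9 µV

Range is 4.7 V.
2^18 = 262144 levels.
LSB = 4.7 V ÷ 2^18 = 4.7/262144 V = 17.9 µV.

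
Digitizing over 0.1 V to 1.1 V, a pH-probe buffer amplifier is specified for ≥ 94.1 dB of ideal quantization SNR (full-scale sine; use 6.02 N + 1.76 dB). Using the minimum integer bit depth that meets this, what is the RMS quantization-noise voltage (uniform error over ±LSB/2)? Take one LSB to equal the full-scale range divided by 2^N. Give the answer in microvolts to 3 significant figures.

Span: 1.1 V − (0.1 V) = 1 V.
6.02 N + 1.76 ≥ 94.1 gives N ≥ 15.339, so the minimum integer is 16.
Step size = 1/65536 V = 15.259 µV.
V_rms = LSB/√12 = 4.40 µV.

4.40 µV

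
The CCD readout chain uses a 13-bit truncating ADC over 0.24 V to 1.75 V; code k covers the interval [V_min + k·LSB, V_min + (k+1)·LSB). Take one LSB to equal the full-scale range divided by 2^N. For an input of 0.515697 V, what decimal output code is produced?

Range = 1.75 − (0.24) = 1.51 V. LSB = 1.51 V / 2^13 ≈ 184.3 µV.
code = ⌊(V_in − V_min)/LSB⌋ = ⌊(V_in − V_min) × 2^13 / range⌋
     = ⌊(0.515697 − (0.24)) × 8192 / 1.51⌋ = ⌊0.275697 × 8192/1.51⌋
     = ⌊1495.702⌋ = 1495.

1495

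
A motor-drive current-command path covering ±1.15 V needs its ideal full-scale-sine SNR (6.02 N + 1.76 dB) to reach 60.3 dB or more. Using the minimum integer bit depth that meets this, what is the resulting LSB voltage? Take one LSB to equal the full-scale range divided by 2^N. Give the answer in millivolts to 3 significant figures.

Span: 1.15 V − (-1.15 V) = 2.3 V.
N ≥ (60.3 − 1.76)/6.02 = 9.724 → N_min = 10.
One LSB is 2.3 V / 1024 = 2.25 mV.

2.25 mV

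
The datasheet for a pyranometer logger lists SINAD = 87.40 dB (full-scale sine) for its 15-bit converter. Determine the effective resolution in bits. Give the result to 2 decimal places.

Inverting SNR = 6.02 N + 1.76: N_eff = (87.40 − 1.76)/6.02 = 14.2259.

14.23 bits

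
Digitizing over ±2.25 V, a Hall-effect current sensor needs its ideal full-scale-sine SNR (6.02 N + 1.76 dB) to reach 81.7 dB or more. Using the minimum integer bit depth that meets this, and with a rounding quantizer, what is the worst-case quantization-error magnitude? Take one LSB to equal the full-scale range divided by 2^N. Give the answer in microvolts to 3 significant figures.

137 µV

The full-scale span is 2.25 − (-2.25) = 4.5 V.
Required N = ⌈(81.7 − 1.76)/6.02⌉ = ⌈13.279⌉ = 14.
Step size = 4.5/16384 V = 274.66 µV.
|e|_max = LSB/2 = 137 µV.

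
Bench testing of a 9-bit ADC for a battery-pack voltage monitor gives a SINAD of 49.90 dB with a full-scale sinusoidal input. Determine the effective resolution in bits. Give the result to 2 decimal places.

Inverting SNR = 6.02 N + 1.76: N_eff = (49.90 − 1.76)/6.02 = 7.9967.

8.00 bits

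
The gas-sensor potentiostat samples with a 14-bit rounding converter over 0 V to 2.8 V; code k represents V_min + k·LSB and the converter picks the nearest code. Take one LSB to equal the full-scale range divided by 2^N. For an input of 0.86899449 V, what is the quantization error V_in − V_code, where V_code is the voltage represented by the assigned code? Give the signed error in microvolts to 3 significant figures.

V_FS = 2.8 V. LSB = 2.8 V / 2^14 ≈ 170.9 µV.
Position in LSBs: (0.86899449 − (0)) × 16384/2.8 = 5084.8592; rounding gives k = 5085.
Reconstructed level: 0 + 5085 × 2.8/16384 V = 0.86901855469 V.
e = 0.86899449 − (0.86901855469) = −24.1 µV.

−24.1 µV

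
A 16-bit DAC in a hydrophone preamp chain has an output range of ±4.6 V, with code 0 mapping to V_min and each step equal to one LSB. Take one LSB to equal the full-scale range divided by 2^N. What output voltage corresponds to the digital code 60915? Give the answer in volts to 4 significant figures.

3.951 V

Span: 4.6 V − (-4.6 V) = 9.2 V. LSB = 9.2 V / 2^16.
V_out = V_min + code × LSB = -4.6 V + 60915 × 9.2 V / 65536
      = -4.6 V + 8.55130 V = 3.95130 V.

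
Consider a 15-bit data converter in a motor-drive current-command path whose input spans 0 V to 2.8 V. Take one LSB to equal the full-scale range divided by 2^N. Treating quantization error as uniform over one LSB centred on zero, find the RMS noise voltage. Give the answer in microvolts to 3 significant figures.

24.7 µV

Span = 2.8 V.
LSB = 2.8 V / 2^15 = 85.449 µV.
V_rms = LSB/√12 = 85.449 µV / √12 = 24.7 µV.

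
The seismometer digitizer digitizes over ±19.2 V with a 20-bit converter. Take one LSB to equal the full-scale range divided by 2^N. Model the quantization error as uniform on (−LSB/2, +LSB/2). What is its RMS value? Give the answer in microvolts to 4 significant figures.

The full-scale span is 19.2 − (-19.2) = 38.4 V.
LSB = 38.4 V ÷ 2^20 = 38.4/1048576 V = 36.6211 µV.
V_rms = LSB/√12 = 36.6211 µV / √12 = 10.57 µV.

10.57 µV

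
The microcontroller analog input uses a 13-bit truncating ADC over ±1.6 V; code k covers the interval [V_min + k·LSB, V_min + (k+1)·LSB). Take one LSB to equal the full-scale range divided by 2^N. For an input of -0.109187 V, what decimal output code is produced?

3816

Range = 1.6 − (-1.6) = 3.2 V. LSB = 3.2 V / 2^13 ≈ 390.6 µV.
code = ⌊(V_in − V_min)/LSB⌋ = ⌊(V_in − V_min) × 2^13 / range⌋
     = ⌊(-0.109187 − (-1.6)) × 8192 / 3.2⌋ = ⌊1.490813 × 8192/3.2⌋
     = ⌊3816.481⌋ = 3816.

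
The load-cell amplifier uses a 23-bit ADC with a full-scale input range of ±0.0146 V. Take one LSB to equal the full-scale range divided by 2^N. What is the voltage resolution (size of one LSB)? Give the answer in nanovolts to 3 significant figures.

Span: 0.0146 V − (-0.0146 V) = 0.0292 V.
2^23 = 8388608 levels.
LSB = 0.0292 V / 2^23 = 3.48 nV.

3.48 nV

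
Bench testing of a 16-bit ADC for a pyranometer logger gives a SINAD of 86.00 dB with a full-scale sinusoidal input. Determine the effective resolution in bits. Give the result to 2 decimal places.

13.99 bits

Inverting SNR = 6.02 N + 1.76: N_eff = (86.00 − 1.76)/6.02 = 13.9934.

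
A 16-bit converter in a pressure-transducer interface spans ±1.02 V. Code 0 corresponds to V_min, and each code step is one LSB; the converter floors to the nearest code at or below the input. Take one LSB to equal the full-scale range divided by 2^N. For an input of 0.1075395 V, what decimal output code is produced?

The full-scale span is 1.02 − (-1.02) = 2.04 V. LSB = 2.04 V / 2^16 ≈ 31.13 µV.
code = ⌊(V_in − V_min)/LSB⌋ = ⌊(V_in − V_min) × 2^16 / range⌋
     = ⌊(0.1075395 − (-1.02)) × 65536 / 2.04⌋ = ⌊1.1275395 × 65536/2.04⌋
     = ⌊36222.759⌋ = 36222.

36222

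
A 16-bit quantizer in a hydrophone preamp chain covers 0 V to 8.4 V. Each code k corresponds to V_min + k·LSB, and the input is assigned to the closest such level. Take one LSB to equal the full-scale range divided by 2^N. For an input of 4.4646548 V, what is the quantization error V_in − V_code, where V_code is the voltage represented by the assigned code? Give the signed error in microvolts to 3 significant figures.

V_FS = 8.4 V. LSB = 8.4 V / 2^16 ≈ 128.2 µV.
Position in LSBs: (4.4646548 − (0)) × 65536/8.4 = 34832.8115; rounding gives k = 34833.
V_code = 0 + (34833/65536) × 8.4 = 4.4646789551 V.
e = 4.4646548 − (4.4646789551) = −24.2 µV.

−24.2 µV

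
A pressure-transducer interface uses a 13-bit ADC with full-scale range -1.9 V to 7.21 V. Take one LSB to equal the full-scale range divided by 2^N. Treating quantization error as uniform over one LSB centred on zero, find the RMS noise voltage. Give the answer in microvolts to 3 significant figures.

321 µV

The full-scale span is 7.21 − (-1.9) = 9.11 V.
One LSB is 9.11 V / 8192 = 1.1121 mV.
For a uniform distribution on [−LSB/2, +LSB/2], V_rms = LSB/√12 = 1.1121 mV/3.4641 = 321 µV.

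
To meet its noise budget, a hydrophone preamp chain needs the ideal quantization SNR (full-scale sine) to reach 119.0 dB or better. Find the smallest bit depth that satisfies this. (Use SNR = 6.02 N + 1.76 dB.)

20 bits

6.02 N + 1.76 ≥ 119.0 gives N ≥ 19.475, so the minimum integer is 20.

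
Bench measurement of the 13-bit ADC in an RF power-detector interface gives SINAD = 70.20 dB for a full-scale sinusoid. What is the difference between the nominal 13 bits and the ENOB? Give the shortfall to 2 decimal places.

Effective bits = (70.20 − 1.76)/6.02 = 11.3688.
Lost resolution: 13 − 11.3688 = 1.6312 bits.

1.63 bits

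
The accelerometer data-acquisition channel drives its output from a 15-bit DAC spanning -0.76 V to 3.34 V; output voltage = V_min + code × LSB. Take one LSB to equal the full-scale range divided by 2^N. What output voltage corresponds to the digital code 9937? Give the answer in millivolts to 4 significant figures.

483.3 mV

The full-scale span is 3.34 − (-0.76) = 4.1 V. LSB = 4.1 V / 2^15.
V_out = V_min + code × LSB = -0.76 V + 9937 × 4.1 V / 32768
      = -0.76 V + 1.24334 V = 0.483338 V.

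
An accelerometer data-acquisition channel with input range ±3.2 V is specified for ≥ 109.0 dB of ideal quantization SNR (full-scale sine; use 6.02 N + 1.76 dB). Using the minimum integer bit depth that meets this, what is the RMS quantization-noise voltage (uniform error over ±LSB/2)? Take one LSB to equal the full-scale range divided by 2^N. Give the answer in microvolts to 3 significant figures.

The full-scale span is 3.2 − (-3.2) = 6.4 V.
Solving 6.02 N ≥ 109.0 − 1.76: N ≥ 17.814. Round up → N = 18.
LSB = 6.4 V / 2^18 = 24.414 µV.
V_rms = LSB/√12 = 7.05 µV.

7.05 µV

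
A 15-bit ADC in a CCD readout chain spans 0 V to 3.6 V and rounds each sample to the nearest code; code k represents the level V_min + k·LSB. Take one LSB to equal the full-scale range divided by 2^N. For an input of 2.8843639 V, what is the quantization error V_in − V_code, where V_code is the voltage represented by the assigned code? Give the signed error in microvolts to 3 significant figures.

+13.3 µV

Span = 3.6 V. LSB = 3.6 V / 2^15 ≈ 109.9 µV.
Position in LSBs: (2.8843639 − (0)) × 32768/3.6 = 26254.1212; rounding gives k = 26254.
Reconstructed level: 0 + 26254 × 3.6/32768 V = 2.8843505859 V.
V_in − V_code = 2.8843639 − (2.8843505859) = +13.3 µV.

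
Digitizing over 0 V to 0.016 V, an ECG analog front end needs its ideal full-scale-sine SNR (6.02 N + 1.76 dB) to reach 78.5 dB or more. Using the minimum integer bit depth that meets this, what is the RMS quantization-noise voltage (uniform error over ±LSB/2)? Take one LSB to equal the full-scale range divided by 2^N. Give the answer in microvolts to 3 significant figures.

Range is 0.016 V.
N ≥ (78.5 − 1.76)/6.02 = 12.748 → N_min = 13.
LSB = 0.016 V ÷ 2^13 = 0.016/8192 V = 1.9531 µV.
σ_q = LSB/√12 = 1.9531 µV/3.4641 = 0.564 µV.

0.564 µV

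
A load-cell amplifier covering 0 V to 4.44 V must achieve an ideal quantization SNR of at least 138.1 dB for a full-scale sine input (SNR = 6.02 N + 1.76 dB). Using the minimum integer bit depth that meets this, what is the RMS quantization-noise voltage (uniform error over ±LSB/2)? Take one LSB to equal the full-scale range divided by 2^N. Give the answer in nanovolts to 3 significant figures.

153 nV

V_FS = 4.44 V.
N ≥ (138.1 − 1.76)/6.02 = 22.648 → N_min = 23.
Step size = 4.44/8388608 V = 0.52929 µV.
V_rms = LSB/√12 = 153 nV.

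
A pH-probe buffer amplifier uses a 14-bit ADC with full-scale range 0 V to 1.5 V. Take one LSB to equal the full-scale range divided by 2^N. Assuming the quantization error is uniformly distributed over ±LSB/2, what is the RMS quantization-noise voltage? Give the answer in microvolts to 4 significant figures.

V_FS = 1.5 V.
One LSB is 1.5 V / 16384 = 91.5527 µV.
V_rms = LSB/√12 = 91.5527 µV / √12 = 26.43 µV.

26.43 µV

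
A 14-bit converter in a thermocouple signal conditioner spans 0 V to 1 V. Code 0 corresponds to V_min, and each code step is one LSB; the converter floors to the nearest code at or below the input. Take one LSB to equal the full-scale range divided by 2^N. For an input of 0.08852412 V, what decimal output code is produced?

1450

Range is 1 V. LSB = 1 V / 2^14 ≈ 61.04 µV.
code = ⌊(V_in − V_min)/LSB⌋ = ⌊(V_in − V_min) × 2^14 / range⌋
     = ⌊(0.08852412 − (0)) × 16384 / 1⌋ = ⌊0.08852412 × 16384/1⌋
     = ⌊1450.379⌋ = 1450.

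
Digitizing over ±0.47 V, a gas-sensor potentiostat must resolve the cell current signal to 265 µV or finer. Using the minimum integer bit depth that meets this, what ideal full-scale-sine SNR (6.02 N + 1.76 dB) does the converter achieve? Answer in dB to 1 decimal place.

74.0 dB

Span: 0.47 V − (-0.47 V) = 0.94 V.
Need 2^N ≥ 0.94 V / 265 µV = 3547 → N_min = 12.
Ideal SNR at N = 12: 6.02·12 + 1.76 = 74.0 dB.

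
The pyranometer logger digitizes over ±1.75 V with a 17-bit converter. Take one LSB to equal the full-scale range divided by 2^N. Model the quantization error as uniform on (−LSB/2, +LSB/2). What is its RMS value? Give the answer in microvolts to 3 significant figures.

Range = 1.75 − (-1.75) = 3.5 V.
LSB = 3.5 V / 2^17 = 26.703 µV.
σ_q = LSB/√12 = 26.703 µV/3.4641 = 7.71 µV.

7.71 µV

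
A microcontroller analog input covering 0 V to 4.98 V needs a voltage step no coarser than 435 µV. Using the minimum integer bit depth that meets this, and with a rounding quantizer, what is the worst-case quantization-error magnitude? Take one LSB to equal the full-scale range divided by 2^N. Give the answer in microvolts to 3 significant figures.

152 µV

V_FS = 4.98 V.
Need 2^N ≥ 4.98 V / 435 µV = 11450 → N_min = 14.
Step size = 4.98/16384 V = 303.96 µV.
Max error for round-to-nearest is LSB/2 = 152 µV.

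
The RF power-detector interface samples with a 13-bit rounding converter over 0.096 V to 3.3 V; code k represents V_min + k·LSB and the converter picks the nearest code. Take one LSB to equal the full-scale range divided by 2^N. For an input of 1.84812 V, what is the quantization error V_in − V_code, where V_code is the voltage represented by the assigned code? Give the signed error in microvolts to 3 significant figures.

Full-scale range = 3.3 V − (0.096 V) = 3.204 V. LSB = 3.204 V / 2^13 ≈ 391.1 µV.
Position in LSBs: (1.84812 − (0.096)) × 8192/3.204 = 4479.8274; rounding gives k = 4480.
V_code = V_min + k × range/2^13 = 0.096 + 4480 × 3.204/8192 = 1.848187500 V.
e = 1.84812 − (1.848187500) = −67.5 µV.

−67.5 µV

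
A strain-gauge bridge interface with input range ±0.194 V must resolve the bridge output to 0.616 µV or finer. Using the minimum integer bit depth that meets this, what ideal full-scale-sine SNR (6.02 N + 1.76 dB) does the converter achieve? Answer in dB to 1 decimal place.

Full-scale range = 0.194 V − (-0.194 V) = 0.388 V.
Need 2^N ≥ 0.388 V / 0.616 µV = 629900 → N_min = 20.
6.02(20) + 1.76 = 122.16 dB.

122.2 dB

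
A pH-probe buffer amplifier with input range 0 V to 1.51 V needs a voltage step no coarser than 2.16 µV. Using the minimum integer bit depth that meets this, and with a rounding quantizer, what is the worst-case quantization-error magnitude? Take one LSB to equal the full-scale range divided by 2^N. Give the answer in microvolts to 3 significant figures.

0.720 µV

Full-scale range = 1.51 V.
Required number of levels: 1.51/2.16 µV = 699070; smallest N with 2^N ≥ that is 20.
LSB = 1.51 V ÷ 2^20 = 1.51/1048576 V = 1.4400 µV.
Half an LSB is 0.720 µV.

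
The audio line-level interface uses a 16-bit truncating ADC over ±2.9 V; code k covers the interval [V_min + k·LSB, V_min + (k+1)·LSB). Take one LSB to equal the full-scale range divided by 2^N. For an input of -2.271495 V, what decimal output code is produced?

The full-scale span is 2.9 − (-2.9) = 5.8 V. LSB = 5.8 V / 2^16 ≈ 88.50 µV.
(V_in − V_min) × 2^16/range = (-2.271495 − (-2.9)) × 65536/5.8 = 7101.673.
Floor → code = 7101.

7101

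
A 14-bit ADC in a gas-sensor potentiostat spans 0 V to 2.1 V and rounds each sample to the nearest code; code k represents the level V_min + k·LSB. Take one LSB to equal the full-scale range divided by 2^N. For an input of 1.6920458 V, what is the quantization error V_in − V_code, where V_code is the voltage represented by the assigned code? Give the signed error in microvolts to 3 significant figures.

Span = 2.1 V. LSB = 2.1 V / 2^14 ≈ 128.2 µV.
(1.6920458 − (0)) / LSB = 1.6920458 × 16384/2.1 = 13201.1802. Nearest integer: k = 13201.
V_code = V_min + k × range/2^14 = 0 + 13201 × 2.1/16384 = 1.6920227051 V.
Error = V_in − V_code = 1.6920458 − (1.6920227051) = +23.1 µV.

+23.1 µV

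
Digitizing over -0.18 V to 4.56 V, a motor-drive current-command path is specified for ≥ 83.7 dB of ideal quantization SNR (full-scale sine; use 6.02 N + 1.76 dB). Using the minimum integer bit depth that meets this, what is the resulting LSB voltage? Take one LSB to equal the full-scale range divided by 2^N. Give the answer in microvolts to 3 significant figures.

289 µV

Span: 4.56 V − (-0.18 V) = 4.74 V.
Required N = ⌈(83.7 − 1.76)/6.02⌉ = ⌈13.611⌉ = 14.
LSB = 4.74 V ÷ 2^14 = 4.74/16384 V = 289 µV.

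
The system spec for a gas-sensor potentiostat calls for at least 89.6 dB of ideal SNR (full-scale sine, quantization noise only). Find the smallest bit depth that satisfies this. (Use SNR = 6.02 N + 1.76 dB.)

15 bits

Solving 6.02 N ≥ 89.6 − 1.76: N ≥ 14.591. Round up → N = 15.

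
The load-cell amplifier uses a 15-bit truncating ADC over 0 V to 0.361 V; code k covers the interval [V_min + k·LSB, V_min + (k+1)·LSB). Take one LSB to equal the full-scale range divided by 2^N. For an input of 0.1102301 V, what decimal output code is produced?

10005

Full-scale range = 0.361 V. LSB = 0.361 V / 2^15 ≈ 11.02 µV.
code = ⌊(V_in − V_min)/LSB⌋ = ⌊(V_in − V_min) × 2^15 / range⌋
     = ⌊(0.1102301 − (0)) × 32768 / 0.361⌋ = ⌊0.1102301 × 32768/0.361⌋
     = ⌊10005.595⌋ = 10005.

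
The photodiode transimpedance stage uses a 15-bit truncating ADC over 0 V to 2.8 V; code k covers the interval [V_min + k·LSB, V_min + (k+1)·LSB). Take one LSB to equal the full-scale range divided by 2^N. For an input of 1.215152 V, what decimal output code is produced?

Span = 2.8 V. LSB = 2.8 V / 2^15 ≈ 85.45 µV.
code = ⌊(V_in − V_min)/LSB⌋ = ⌊(V_in − V_min) × 2^15 / range⌋
     = ⌊(1.215152 − (0)) × 32768 / 2.8⌋ = ⌊1.215152 × 32768/2.8⌋
     = ⌊14220.750⌋ = 14220.

14220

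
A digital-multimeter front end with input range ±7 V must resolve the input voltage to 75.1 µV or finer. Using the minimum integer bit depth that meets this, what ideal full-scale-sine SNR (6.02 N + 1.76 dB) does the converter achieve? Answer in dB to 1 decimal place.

110.1 dB

Range = 7 − (-7) = 14 V.
Need 2^N ≥ 14 V / 75.1 µV = 186400 → N_min = 18.
SNR = 6.02 × 18 + 1.76 = 110.12 dB.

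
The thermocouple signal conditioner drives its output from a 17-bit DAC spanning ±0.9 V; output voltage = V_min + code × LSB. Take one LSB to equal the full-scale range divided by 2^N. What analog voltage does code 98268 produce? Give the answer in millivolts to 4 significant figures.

Range = 0.9 − (-0.9) = 1.8 V. LSB = 1.8 V / 2^17.
V_out = V_min + code × LSB = -0.9 V + 98268 × 1.8 V / 131072
      = -0.9 + 1.34951 = 0.449506 V.

449.5 mV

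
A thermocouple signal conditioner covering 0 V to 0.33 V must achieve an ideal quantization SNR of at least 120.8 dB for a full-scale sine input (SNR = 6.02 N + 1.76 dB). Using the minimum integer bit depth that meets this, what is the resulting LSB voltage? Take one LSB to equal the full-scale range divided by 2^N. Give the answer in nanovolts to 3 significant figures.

Span = 0.33 V.
Required N = ⌈(120.8 − 1.76)/6.02⌉ = ⌈19.774⌉ = 20.
LSB = 0.33 V ÷ 2^20 = 0.33/1048576 V = 315 nV.

315 nV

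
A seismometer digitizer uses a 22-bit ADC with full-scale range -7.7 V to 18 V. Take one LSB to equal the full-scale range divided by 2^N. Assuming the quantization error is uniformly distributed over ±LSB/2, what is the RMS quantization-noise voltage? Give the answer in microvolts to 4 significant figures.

Full-scale range = 18 V − (-7.7 V) = 25.7 V.
One LSB is 25.7 V / 4194304 = 6.12736 µV.
RMS of a uniform error over width LSB is LSB/√12 = 1.769 µV.

1.769 µV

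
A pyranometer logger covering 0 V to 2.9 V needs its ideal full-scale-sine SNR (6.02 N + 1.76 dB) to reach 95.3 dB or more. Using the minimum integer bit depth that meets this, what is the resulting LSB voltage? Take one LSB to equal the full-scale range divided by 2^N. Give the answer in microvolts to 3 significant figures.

V_FS = 2.9 V.
6.02 N + 1.76 ≥ 95.3 gives N ≥ 15.538, so the minimum integer is 16.
LSB = 2.9 V / 2^16 = 44.3 µV.

44.3 µV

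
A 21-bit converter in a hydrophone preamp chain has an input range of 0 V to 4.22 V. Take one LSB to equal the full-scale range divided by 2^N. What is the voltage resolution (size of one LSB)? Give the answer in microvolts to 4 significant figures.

2.012 µV

Full-scale range = 4.22 V.
Number of codes = 2^21 = 2097152.
LSB = 4.22 V / 2^21 = 2.012 µV.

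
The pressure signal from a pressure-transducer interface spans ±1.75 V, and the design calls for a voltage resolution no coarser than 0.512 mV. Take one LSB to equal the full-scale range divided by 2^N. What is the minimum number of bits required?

13 bits

The full-scale span is 1.75 − (-1.75) = 3.5 V.
Need 2^N ≥ 3.5 V / 0.512 mV = 6836 → N_min = 13.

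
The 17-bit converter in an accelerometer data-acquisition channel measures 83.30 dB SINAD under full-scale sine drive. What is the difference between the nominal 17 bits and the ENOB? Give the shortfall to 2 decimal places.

Effective bits = (83.30 − 1.76)/6.02 = 13.5449.
Lost resolution: 17 − 13.5449 = 3.4551 bits.

3.46 bits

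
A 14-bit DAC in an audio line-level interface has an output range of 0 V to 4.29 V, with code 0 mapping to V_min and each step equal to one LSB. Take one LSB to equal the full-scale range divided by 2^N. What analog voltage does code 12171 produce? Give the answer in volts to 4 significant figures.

Span = 4.29 V. LSB = 4.29 V / 2^14.
V_out = 0 + 12171 × (4.29/16384) V
      = 0 + 3.18686 = 3.18686 V.

3.187 V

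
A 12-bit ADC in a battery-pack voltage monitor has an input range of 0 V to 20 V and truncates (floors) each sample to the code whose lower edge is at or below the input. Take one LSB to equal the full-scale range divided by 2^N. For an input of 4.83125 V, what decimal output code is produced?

989

Full-scale range = 20 V. LSB = 20 V / 2^12 ≈ 4.883 mV.
code = ⌊(V_in − V_min)/LSB⌋ = ⌊(V_in − V_min) × 2^12 / range⌋
     = ⌊(4.83125 − (0)) × 4096 / 20⌋ = ⌊4.83125 × 4096/20⌋
     = ⌊989.440⌋ = 989.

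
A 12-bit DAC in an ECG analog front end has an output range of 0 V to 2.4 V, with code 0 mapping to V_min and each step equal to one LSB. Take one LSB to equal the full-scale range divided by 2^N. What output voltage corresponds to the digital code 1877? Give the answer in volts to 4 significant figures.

V_FS = 2.4 V. LSB = 2.4 V / 2^12.
Output = V_min + (1877/4096) × range = 0 + 0.458252 × 2.4 V
      = 0 V + 1.09980 V = 1.09980 V.

1.100 V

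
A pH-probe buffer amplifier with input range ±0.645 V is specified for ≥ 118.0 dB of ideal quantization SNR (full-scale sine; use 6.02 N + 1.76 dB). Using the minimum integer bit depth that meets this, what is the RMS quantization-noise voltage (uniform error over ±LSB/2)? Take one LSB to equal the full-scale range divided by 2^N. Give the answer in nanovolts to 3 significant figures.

355 nV

The full-scale span is 0.645 − (-0.645) = 1.29 V.
6.02 N + 1.76 ≥ 118.0 gives N ≥ 19.309, so the minimum integer is 20.
Step size = 1.29/1048576 V = 1.2302 µV.
σ_q = LSB/√12 = 1.2302 µV/3.4641 = 355 nV.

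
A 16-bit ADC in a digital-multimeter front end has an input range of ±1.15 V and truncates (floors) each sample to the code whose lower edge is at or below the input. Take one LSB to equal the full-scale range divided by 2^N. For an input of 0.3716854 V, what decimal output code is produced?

Range = 1.15 − (-1.15) = 2.3 V. LSB = 2.3 V / 2^16 ≈ 35.10 µV.
code = ⌊(V_in − V_min)/LSB⌋ = ⌊(V_in − V_min) × 2^16 / range⌋
     = ⌊(0.3716854 − (-1.15)) × 65536 / 2.3⌋ = ⌊1.5216854 × 65536/2.3⌋
     = ⌊43358.771⌋ = 43358.

43358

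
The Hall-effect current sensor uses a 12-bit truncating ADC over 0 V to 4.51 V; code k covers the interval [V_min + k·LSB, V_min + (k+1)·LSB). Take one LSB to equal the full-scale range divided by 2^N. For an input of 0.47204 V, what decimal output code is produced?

428

V_FS = 4.51 V. LSB = 4.51 V / 2^12 ≈ 1.101 mV.
code = ⌊(V_in − V_min)/LSB⌋ = ⌊(V_in − V_min) × 2^12 / range⌋
     = ⌊(0.47204 − (0)) × 4096 / 4.51⌋ = ⌊0.47204 × 4096/4.51⌋
     = ⌊428.709⌋ = 428.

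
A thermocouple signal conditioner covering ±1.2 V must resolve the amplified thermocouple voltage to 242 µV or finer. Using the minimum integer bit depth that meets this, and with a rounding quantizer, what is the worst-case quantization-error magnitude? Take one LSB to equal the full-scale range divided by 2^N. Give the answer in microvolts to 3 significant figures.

Range = 1.2 − (-1.2) = 2.4 V.
Need 2^N ≥ 2.4 V / 242 µV = 9917 → N_min = 14.
One LSB is 2.4 V / 16384 = 146.48 µV.
Half an LSB is 73.2 µV.

73.2 µV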